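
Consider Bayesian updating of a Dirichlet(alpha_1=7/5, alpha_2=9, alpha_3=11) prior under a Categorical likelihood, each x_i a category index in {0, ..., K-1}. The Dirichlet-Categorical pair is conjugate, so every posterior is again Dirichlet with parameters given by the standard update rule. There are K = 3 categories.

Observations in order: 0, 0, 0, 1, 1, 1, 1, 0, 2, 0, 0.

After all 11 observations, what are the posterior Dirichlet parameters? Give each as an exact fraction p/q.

alpha_1=37/5, alpha_2=13, alpha_3=12

obs 1: x=0 → posterior Dirichlet(12/5, 9, 11)
obs 2: x=0 → posterior Dirichlet(17/5, 9, 11)
obs 3: x=0 → posterior Dirichlet(22/5, 9, 11)
obs 4: x=1 → posterior Dirichlet(22/5, 10, 11)
obs 5: x=1 → posterior Dirichlet(22/5, 11, 11)
obs 6: x=1 → posterior Dirichlet(22/5, 12, 11)
obs 7: x=1 → posterior Dirichlet(22/5, 13, 11)
obs 8: x=0 → posterior Dirichlet(27/5, 13, 11)
obs 9: x=2 → posterior Dirichlet(27/5, 13, 12)
obs 10: x=0 → posterior Dirichlet(32/5, 13, 12)
obs 11: x=0 → posterior Dirichlet(37/5, 13, 12)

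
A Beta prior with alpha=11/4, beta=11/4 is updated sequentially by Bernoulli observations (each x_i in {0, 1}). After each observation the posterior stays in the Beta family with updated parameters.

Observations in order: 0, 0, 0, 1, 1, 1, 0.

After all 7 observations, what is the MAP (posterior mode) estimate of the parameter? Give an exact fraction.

19/42

obs 1: x=0 → posterior Beta(11/4, 15/4)
obs 2: x=0 → posterior Beta(11/4, 19/4)
obs 3: x=0 → posterior Beta(11/4, 23/4)
obs 4: x=1 → posterior Beta(15/4, 23/4)
obs 5: x=1 → posterior Beta(19/4, 23/4)
obs 6: x=1 → posterior Beta(23/4, 23/4)
obs 7: x=0 → posterior Beta(23/4, 27/4)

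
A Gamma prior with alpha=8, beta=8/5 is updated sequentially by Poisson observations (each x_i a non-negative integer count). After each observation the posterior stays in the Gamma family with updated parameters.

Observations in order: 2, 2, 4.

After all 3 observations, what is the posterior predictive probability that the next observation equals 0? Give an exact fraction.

obs 1: x=2 → posterior Gamma(10, 13/5)
obs 2: x=2 → posterior Gamma(12, 18/5)
obs 3: x=4 → posterior Gamma(16, 23/5)

6132610415680998648961/142734349946674946768896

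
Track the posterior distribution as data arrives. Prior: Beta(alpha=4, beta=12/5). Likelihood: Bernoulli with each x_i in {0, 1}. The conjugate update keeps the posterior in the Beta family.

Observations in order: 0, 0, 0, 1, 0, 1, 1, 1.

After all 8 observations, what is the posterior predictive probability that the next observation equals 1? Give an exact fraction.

obs 1: x=0 → posterior Beta(4, 17/5)
obs 2: x=0 → posterior Beta(4, 22/5)
obs 3: x=0 → posterior Beta(4, 27/5)
obs 4: x=1 → posterior Beta(5, 27/5)
obs 5: x=0 → posterior Beta(5, 32/5)
obs 6: x=1 → posterior Beta(6, 32/5)
obs 7: x=1 → posterior Beta(7, 32/5)
obs 8: x=1 → posterior Beta(8, 32/5)

5/9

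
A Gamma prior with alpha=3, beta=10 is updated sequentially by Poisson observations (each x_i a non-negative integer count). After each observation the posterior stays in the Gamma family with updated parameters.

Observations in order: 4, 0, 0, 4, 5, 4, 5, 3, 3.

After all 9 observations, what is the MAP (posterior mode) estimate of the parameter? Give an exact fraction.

obs 1: x=4 → posterior Gamma(7, 11)
obs 2: x=0 → posterior Gamma(7, 12)
obs 3: x=0 → posterior Gamma(7, 13)
obs 4: x=4 → posterior Gamma(11, 14)
obs 5: x=5 → posterior Gamma(16, 15)
obs 6: x=4 → posterior Gamma(20, 16)
obs 7: x=5 → posterior Gamma(25, 17)
obs 8: x=3 → posterior Gamma(28, 18)
obs 9: x=3 → posterior Gamma(31, 19)

30/19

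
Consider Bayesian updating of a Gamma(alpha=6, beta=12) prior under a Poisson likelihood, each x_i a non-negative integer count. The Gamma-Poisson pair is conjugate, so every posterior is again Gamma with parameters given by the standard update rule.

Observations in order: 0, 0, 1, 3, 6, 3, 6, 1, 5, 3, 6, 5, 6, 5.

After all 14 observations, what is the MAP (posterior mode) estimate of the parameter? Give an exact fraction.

obs 1: x=0 → posterior Gamma(6, 13)
obs 2: x=0 → posterior Gamma(6, 14)
obs 3: x=1 → posterior Gamma(7, 15)
obs 4: x=3 → posterior Gamma(10, 16)
obs 5: x=6 → posterior Gamma(16, 17)
obs 6: x=3 → posterior Gamma(19, 18)
obs 7: x=6 → posterior Gamma(25, 19)
obs 8: x=1 → posterior Gamma(26, 20)
obs 9: x=5 → posterior Gamma(31, 21)
obs 10: x=3 → posterior Gamma(34, 22)
obs 11: x=6 → posterior Gamma(40, 23)
obs 12: x=5 → posterior Gamma(45, 24)
obs 13: x=6 → posterior Gamma(51, 25)
obs 14: x=5 → posterior Gamma(56, 26)

55/26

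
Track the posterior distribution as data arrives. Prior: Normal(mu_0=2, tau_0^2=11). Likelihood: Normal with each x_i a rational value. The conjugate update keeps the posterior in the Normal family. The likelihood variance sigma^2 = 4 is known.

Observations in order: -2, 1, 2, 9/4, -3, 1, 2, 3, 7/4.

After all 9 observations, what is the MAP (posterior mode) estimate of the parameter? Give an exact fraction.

obs 1: x=-2 → posterior Normal(-14/15, 44/15)
obs 2: x=1 → posterior Normal(-3/26, 22/13)
obs 3: x=2 → posterior Normal(19/37, 44/37)
obs 4: x=9/4 → posterior Normal(175/192, 11/12)
obs 5: x=-3 → posterior Normal(43/236, 44/59)
obs 6: x=1 → posterior Normal(87/280, 22/35)
obs 7: x=2 → posterior Normal(175/324, 44/81)
obs 8: x=3 → posterior Normal(307/368, 11/23)
obs 9: x=7/4 → posterior Normal(96/103, 44/103)

96/103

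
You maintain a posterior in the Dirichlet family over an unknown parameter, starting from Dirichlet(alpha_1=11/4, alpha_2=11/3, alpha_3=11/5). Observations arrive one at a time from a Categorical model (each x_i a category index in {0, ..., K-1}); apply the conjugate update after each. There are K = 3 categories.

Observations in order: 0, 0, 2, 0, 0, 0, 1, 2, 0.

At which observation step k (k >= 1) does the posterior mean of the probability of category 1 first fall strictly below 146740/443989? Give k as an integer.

k = 3

obs 1: x=0 → posterior Dirichlet(15/4, 11/3, 11/5)
obs 2: x=0 → posterior Dirichlet(19/4, 11/3, 11/5)
obs 3: x=2 → posterior Dirichlet(19/4, 11/3, 16/5)
obs 4: x=0 → posterior Dirichlet(23/4, 11/3, 16/5)
obs 5: x=0 → posterior Dirichlet(27/4, 11/3, 16/5)
obs 6: x=0 → posterior Dirichlet(31/4, 11/3, 16/5)
obs 7: x=1 → posterior Dirichlet(31/4, 14/3, 16/5)
obs 8: x=2 → posterior Dirichlet(31/4, 14/3, 21/5)
obs 9: x=0 → posterior Dirichlet(35/4, 14/3, 21/5)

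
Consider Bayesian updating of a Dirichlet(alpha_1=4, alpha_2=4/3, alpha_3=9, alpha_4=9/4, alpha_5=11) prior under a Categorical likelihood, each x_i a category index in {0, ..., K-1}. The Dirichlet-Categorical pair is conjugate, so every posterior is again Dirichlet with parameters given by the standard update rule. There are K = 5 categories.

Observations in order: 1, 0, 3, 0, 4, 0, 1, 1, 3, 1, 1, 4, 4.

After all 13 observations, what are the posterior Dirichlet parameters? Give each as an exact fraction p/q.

alpha_1=7, alpha_2=19/3, alpha_3=9, alpha_4=17/4, alpha_5=14

obs 1: x=1 → posterior Dirichlet(4, 7/3, 9, 9/4, 11)
obs 2: x=0 → posterior Dirichlet(5, 7/3, 9, 9/4, 11)
obs 3: x=3 → posterior Dirichlet(5, 7/3, 9, 13/4, 11)
obs 4: x=0 → posterior Dirichlet(6, 7/3, 9, 13/4, 11)
obs 5: x=4 → posterior Dirichlet(6, 7/3, 9, 13/4, 12)
obs 6: x=0 → posterior Dirichlet(7, 7/3, 9, 13/4, 12)
obs 7: x=1 → posterior Dirichlet(7, 10/3, 9, 13/4, 12)
obs 8: x=1 → posterior Dirichlet(7, 13/3, 9, 13/4, 12)
obs 9: x=3 → posterior Dirichlet(7, 13/3, 9, 17/4, 12)
obs 10: x=1 → posterior Dirichlet(7, 16/3, 9, 17/4, 12)
obs 11: x=1 → posterior Dirichlet(7, 19/3, 9, 17/4, 12)
obs 12: x=4 → posterior Dirichlet(7, 19/3, 9, 17/4, 13)
obs 13: x=4 → posterior Dirichlet(7, 19/3, 9, 17/4, 14)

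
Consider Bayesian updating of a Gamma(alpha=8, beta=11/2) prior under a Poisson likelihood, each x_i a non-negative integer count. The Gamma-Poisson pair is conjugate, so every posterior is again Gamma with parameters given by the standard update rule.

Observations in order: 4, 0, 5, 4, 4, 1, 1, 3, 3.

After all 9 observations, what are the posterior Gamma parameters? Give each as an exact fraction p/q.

alpha=33, beta=29/2

obs 1: x=4 → posterior Gamma(12, 13/2)
obs 2: x=0 → posterior Gamma(12, 15/2)
obs 3: x=5 → posterior Gamma(17, 17/2)
obs 4: x=4 → posterior Gamma(21, 19/2)
obs 5: x=4 → posterior Gamma(25, 21/2)
obs 6: x=1 → posterior Gamma(26, 23/2)
obs 7: x=1 → posterior Gamma(27, 25/2)
obs 8: x=3 → posterior Gamma(30, 27/2)
obs 9: x=3 → posterior Gamma(33, 29/2)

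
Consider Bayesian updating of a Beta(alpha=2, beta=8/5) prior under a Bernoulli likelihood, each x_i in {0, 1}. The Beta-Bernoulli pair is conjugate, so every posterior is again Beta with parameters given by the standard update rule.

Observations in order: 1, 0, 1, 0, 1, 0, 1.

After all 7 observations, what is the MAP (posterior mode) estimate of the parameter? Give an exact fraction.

25/43

obs 1: x=1 → posterior Beta(3, 8/5)
obs 2: x=0 → posterior Beta(3, 13/5)
obs 3: x=1 → posterior Beta(4, 13/5)
obs 4: x=0 → posterior Beta(4, 18/5)
obs 5: x=1 → posterior Beta(5, 18/5)
obs 6: x=0 → posterior Beta(5, 23/5)
obs 7: x=1 → posterior Beta(6, 23/5)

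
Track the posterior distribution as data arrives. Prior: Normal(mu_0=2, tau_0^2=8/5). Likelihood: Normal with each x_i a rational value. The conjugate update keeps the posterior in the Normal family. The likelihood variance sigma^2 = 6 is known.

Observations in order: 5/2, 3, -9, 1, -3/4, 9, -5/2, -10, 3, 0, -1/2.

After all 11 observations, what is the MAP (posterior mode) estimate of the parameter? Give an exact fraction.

13/59

obs 1: x=5/2 → posterior Normal(40/19, 24/19)
obs 2: x=3 → posterior Normal(52/23, 24/23)
obs 3: x=-9 → posterior Normal(16/27, 8/9)
obs 4: x=1 → posterior Normal(20/31, 24/31)
obs 5: x=-3/4 → posterior Normal(17/35, 24/35)
obs 6: x=9 → posterior Normal(53/39, 8/13)
obs 7: x=-5/2 → posterior Normal(1, 24/43)
obs 8: x=-10 → posterior Normal(3/47, 24/47)
obs 9: x=3 → posterior Normal(5/17, 8/17)
obs 10: x=0 → posterior Normal(3/11, 24/55)
obs 11: x=-1/2 → posterior Normal(13/59, 24/59)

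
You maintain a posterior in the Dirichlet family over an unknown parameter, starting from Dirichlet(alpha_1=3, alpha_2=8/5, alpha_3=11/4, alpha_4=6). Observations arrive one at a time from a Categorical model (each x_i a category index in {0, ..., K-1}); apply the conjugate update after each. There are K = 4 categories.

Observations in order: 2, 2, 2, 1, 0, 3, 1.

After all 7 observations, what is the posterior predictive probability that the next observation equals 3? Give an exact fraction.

obs 1: x=2 → posterior Dirichlet(3, 8/5, 15/4, 6)
obs 2: x=2 → posterior Dirichlet(3, 8/5, 19/4, 6)
obs 3: x=2 → posterior Dirichlet(3, 8/5, 23/4, 6)
obs 4: x=1 → posterior Dirichlet(3, 13/5, 23/4, 6)
obs 5: x=0 → posterior Dirichlet(4, 13/5, 23/4, 6)
obs 6: x=3 → posterior Dirichlet(4, 13/5, 23/4, 7)
obs 7: x=1 → posterior Dirichlet(4, 18/5, 23/4, 7)

140/407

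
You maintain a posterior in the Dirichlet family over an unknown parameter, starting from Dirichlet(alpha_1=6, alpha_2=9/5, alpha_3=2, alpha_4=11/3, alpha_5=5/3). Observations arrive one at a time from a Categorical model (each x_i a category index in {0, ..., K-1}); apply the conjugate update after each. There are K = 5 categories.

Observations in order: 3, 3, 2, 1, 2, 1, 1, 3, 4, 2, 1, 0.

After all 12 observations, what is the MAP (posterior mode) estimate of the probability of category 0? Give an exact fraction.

obs 1: x=3 → posterior Dirichlet(6, 9/5, 2, 14/3, 5/3)
obs 2: x=3 → posterior Dirichlet(6, 9/5, 2, 17/3, 5/3)
obs 3: x=2 → posterior Dirichlet(6, 9/5, 3, 17/3, 5/3)
obs 4: x=1 → posterior Dirichlet(6, 14/5, 3, 17/3, 5/3)
obs 5: x=2 → posterior Dirichlet(6, 14/5, 4, 17/3, 5/3)
obs 6: x=1 → posterior Dirichlet(6, 19/5, 4, 17/3, 5/3)
obs 7: x=1 → posterior Dirichlet(6, 24/5, 4, 17/3, 5/3)
obs 8: x=3 → posterior Dirichlet(6, 24/5, 4, 20/3, 5/3)
obs 9: x=4 → posterior Dirichlet(6, 24/5, 4, 20/3, 8/3)
obs 10: x=2 → posterior Dirichlet(6, 24/5, 5, 20/3, 8/3)
obs 11: x=1 → posterior Dirichlet(6, 29/5, 5, 20/3, 8/3)
obs 12: x=0 → posterior Dirichlet(7, 29/5, 5, 20/3, 8/3)

45/166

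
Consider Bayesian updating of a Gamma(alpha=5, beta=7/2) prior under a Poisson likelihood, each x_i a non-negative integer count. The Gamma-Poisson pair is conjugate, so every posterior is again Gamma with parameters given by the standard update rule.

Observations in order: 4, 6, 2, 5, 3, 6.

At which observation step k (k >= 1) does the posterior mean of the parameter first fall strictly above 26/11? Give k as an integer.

obs 1: x=4 → posterior Gamma(9, 9/2)
obs 2: x=6 → posterior Gamma(15, 11/2)
obs 3: x=2 → posterior Gamma(17, 13/2)
obs 4: x=5 → posterior Gamma(22, 15/2)
obs 5: x=3 → posterior Gamma(25, 17/2)
obs 6: x=6 → posterior Gamma(31, 19/2)

k = 2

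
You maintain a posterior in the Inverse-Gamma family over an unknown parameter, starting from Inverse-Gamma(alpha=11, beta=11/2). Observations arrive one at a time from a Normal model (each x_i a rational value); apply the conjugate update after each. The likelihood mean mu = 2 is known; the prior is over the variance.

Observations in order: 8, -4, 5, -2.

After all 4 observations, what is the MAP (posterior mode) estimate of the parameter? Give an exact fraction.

obs 1: x=8 → posterior Inverse-Gamma(23/2, 47/2)
obs 2: x=-4 → posterior Inverse-Gamma(12, 83/2)
obs 3: x=5 → posterior Inverse-Gamma(25/2, 46)
obs 4: x=-2 → posterior Inverse-Gamma(13, 54)

27/7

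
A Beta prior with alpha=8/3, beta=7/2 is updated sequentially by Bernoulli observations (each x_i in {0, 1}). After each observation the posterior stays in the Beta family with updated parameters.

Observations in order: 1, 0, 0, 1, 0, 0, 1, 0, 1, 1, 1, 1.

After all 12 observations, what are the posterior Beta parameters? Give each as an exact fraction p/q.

obs 1: x=1 → posterior Beta(11/3, 7/2)
obs 2: x=0 → posterior Beta(11/3, 9/2)
obs 3: x=0 → posterior Beta(11/3, 11/2)
obs 4: x=1 → posterior Beta(14/3, 11/2)
obs 5: x=0 → posterior Beta(14/3, 13/2)
obs 6: x=0 → posterior Beta(14/3, 15/2)
obs 7: x=1 → posterior Beta(17/3, 15/2)
obs 8: x=0 → posterior Beta(17/3, 17/2)
obs 9: x=1 → posterior Beta(20/3, 17/2)
obs 10: x=1 → posterior Beta(23/3, 17/2)
obs 11: x=1 → posterior Beta(26/3, 17/2)
obs 12: x=1 → posterior Beta(29/3, 17/2)

alpha=29/3, beta=17/2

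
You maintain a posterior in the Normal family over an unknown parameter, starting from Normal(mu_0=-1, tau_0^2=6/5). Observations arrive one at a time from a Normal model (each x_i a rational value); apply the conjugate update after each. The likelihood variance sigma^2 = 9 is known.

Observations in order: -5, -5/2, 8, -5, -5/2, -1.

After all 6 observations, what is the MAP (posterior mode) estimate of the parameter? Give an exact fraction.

obs 1: x=-5 → posterior Normal(-25/17, 18/17)
obs 2: x=-5/2 → posterior Normal(-30/19, 18/19)
obs 3: x=8 → posterior Normal(-2/3, 6/7)
obs 4: x=-5 → posterior Normal(-24/23, 18/23)
obs 5: x=-5/2 → posterior Normal(-29/25, 18/25)
obs 6: x=-1 → posterior Normal(-31/27, 2/3)

-31/27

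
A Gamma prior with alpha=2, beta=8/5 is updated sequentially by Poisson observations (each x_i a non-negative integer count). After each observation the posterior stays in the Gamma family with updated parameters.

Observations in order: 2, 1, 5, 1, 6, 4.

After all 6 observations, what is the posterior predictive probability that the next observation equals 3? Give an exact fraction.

obs 1: x=2 → posterior Gamma(4, 13/5)
obs 2: x=1 → posterior Gamma(5, 18/5)
obs 3: x=5 → posterior Gamma(10, 23/5)
obs 4: x=1 → posterior Gamma(11, 28/5)
obs 5: x=6 → posterior Gamma(17, 33/5)
obs 6: x=4 → posterior Gamma(21, 38/5)

331576774983146260987438069985837056000/1596772093453535767288998989560362112801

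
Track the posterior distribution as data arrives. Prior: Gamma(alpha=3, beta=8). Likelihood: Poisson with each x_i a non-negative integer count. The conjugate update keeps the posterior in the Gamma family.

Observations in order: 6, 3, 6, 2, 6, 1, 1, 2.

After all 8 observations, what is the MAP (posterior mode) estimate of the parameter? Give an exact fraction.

obs 1: x=6 → posterior Gamma(9, 9)
obs 2: x=3 → posterior Gamma(12, 10)
obs 3: x=6 → posterior Gamma(18, 11)
obs 4: x=2 → posterior Gamma(20, 12)
obs 5: x=6 → posterior Gamma(26, 13)
obs 6: x=1 → posterior Gamma(27, 14)
obs 7: x=1 → posterior Gamma(28, 15)
obs 8: x=2 → posterior Gamma(30, 16)

29/16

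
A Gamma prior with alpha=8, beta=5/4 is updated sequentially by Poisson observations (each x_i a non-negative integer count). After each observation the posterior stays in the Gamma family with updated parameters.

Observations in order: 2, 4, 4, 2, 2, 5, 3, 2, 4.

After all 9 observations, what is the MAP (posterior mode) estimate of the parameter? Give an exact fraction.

obs 1: x=2 → posterior Gamma(10, 9/4)
obs 2: x=4 → posterior Gamma(14, 13/4)
obs 3: x=4 → posterior Gamma(18, 17/4)
obs 4: x=2 → posterior Gamma(20, 21/4)
obs 5: x=2 → posterior Gamma(22, 25/4)
obs 6: x=5 → posterior Gamma(27, 29/4)
obs 7: x=3 → posterior Gamma(30, 33/4)
obs 8: x=2 → posterior Gamma(32, 37/4)
obs 9: x=4 → posterior Gamma(36, 41/4)

140/41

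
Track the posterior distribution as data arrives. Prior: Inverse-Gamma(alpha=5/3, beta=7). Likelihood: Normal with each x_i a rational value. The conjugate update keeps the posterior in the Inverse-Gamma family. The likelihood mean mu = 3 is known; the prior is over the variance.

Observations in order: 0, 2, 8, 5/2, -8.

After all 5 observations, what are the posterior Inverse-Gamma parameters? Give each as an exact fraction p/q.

alpha=25/6, beta=681/8

obs 1: x=0 → posterior Inverse-Gamma(13/6, 23/2)
obs 2: x=2 → posterior Inverse-Gamma(8/3, 12)
obs 3: x=8 → posterior Inverse-Gamma(19/6, 49/2)
obs 4: x=5/2 → posterior Inverse-Gamma(11/3, 197/8)
obs 5: x=-8 → posterior Inverse-Gamma(25/6, 681/8)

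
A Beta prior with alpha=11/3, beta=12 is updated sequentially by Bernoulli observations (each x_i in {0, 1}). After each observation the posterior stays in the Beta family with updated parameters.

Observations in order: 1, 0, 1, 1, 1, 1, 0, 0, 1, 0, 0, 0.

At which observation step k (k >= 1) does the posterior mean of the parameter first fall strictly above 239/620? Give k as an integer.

k = 6

obs 1: x=1 → posterior Beta(14/3, 12)
obs 2: x=0 → posterior Beta(14/3, 13)
obs 3: x=1 → posterior Beta(17/3, 13)
obs 4: x=1 → posterior Beta(20/3, 13)
obs 5: x=1 → posterior Beta(23/3, 13)
obs 6: x=1 → posterior Beta(26/3, 13)
obs 7: x=0 → posterior Beta(26/3, 14)
obs 8: x=0 → posterior Beta(26/3, 15)
obs 9: x=1 → posterior Beta(29/3, 15)
obs 10: x=0 → posterior Beta(29/3, 16)
obs 11: x=0 → posterior Beta(29/3, 17)
obs 12: x=0 → posterior Beta(29/3, 18)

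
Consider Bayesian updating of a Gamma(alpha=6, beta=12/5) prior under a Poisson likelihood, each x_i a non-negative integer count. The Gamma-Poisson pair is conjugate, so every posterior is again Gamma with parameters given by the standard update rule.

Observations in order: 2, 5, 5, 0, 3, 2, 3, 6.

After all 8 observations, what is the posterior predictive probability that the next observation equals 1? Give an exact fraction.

1306853721605906318120706897354033424271308579451290255360/8787599130086200747642212647740199161191191975177869536057

obs 1: x=2 → posterior Gamma(8, 17/5)
obs 2: x=5 → posterior Gamma(13, 22/5)
obs 3: x=5 → posterior Gamma(18, 27/5)
obs 4: x=0 → posterior Gamma(18, 32/5)
obs 5: x=3 → posterior Gamma(21, 37/5)
obs 6: x=2 → posterior Gamma(23, 42/5)
obs 7: x=3 → posterior Gamma(26, 47/5)
obs 8: x=6 → posterior Gamma(32, 52/5)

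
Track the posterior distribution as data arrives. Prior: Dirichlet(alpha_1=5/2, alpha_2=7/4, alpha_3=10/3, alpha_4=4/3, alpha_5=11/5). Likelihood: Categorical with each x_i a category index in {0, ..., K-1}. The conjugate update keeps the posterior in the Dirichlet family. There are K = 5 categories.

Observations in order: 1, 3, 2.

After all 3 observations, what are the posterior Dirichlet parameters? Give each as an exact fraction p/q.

alpha_1=5/2, alpha_2=11/4, alpha_3=13/3, alpha_4=7/3, alpha_5=11/5

obs 1: x=1 → posterior Dirichlet(5/2, 11/4, 10/3, 4/3, 11/5)
obs 2: x=3 → posterior Dirichlet(5/2, 11/4, 10/3, 7/3, 11/5)
obs 3: x=2 → posterior Dirichlet(5/2, 11/4, 13/3, 7/3, 11/5)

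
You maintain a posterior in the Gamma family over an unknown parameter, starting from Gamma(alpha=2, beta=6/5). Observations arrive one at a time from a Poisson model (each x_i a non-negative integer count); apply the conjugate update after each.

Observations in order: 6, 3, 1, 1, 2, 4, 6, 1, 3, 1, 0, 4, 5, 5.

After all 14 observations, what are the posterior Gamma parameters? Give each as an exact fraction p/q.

alpha=44, beta=76/5

obs 1: x=6 → posterior Gamma(8, 11/5)
obs 2: x=3 → posterior Gamma(11, 16/5)
obs 3: x=1 → posterior Gamma(12, 21/5)
obs 4: x=1 → posterior Gamma(13, 26/5)
obs 5: x=2 → posterior Gamma(15, 31/5)
obs 6: x=4 → posterior Gamma(19, 36/5)
obs 7: x=6 → posterior Gamma(25, 41/5)
obs 8: x=1 → posterior Gamma(26, 46/5)
obs 9: x=3 → posterior Gamma(29, 51/5)
obs 10: x=1 → posterior Gamma(30, 56/5)
obs 11: x=0 → posterior Gamma(30, 61/5)
obs 12: x=4 → posterior Gamma(34, 66/5)
obs 13: x=5 → posterior Gamma(39, 71/5)
obs 14: x=5 → posterior Gamma(44, 76/5)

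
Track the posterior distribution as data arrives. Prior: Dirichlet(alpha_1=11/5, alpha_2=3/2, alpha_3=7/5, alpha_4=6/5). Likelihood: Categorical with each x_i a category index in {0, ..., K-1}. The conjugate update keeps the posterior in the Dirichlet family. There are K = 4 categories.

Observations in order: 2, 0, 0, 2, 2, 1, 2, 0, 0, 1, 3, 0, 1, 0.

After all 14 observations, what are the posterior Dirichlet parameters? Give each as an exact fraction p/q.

obs 1: x=2 → posterior Dirichlet(11/5, 3/2, 12/5, 6/5)
obs 2: x=0 → posterior Dirichlet(16/5, 3/2, 12/5, 6/5)
obs 3: x=0 → posterior Dirichlet(21/5, 3/2, 12/5, 6/5)
obs 4: x=2 → posterior Dirichlet(21/5, 3/2, 17/5, 6/5)
obs 5: x=2 → posterior Dirichlet(21/5, 3/2, 22/5, 6/5)
obs 6: x=1 → posterior Dirichlet(21/5, 5/2, 22/5, 6/5)
obs 7: x=2 → posterior Dirichlet(21/5, 5/2, 27/5, 6/5)
obs 8: x=0 → posterior Dirichlet(26/5, 5/2, 27/5, 6/5)
obs 9: x=0 → posterior Dirichlet(31/5, 5/2, 27/5, 6/5)
obs 10: x=1 → posterior Dirichlet(31/5, 7/2, 27/5, 6/5)
obs 11: x=3 → posterior Dirichlet(31/5, 7/2, 27/5, 11/5)
obs 12: x=0 → posterior Dirichlet(36/5, 7/2, 27/5, 11/5)
obs 13: x=1 → posterior Dirichlet(36/5, 9/2, 27/5, 11/5)
obs 14: x=0 → posterior Dirichlet(41/5, 9/2, 27/5, 11/5)

alpha_1=41/5, alpha_2=9/2, alpha_3=27/5, alpha_4=11/5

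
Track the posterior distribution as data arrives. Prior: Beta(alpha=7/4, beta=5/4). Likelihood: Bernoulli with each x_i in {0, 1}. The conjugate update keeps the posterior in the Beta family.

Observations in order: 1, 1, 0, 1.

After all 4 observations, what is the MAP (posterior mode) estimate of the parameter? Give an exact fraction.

3/4

obs 1: x=1 → posterior Beta(11/4, 5/4)
obs 2: x=1 → posterior Beta(15/4, 5/4)
obs 3: x=0 → posterior Beta(15/4, 9/4)
obs 4: x=1 → posterior Beta(19/4, 9/4)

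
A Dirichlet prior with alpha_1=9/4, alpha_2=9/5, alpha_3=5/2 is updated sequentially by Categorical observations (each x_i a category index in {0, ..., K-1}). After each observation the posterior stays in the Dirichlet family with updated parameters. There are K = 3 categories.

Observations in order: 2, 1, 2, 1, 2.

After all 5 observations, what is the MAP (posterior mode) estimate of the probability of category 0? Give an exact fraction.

25/171

obs 1: x=2 → posterior Dirichlet(9/4, 9/5, 7/2)
obs 2: x=1 → posterior Dirichlet(9/4, 14/5, 7/2)
obs 3: x=2 → posterior Dirichlet(9/4, 14/5, 9/2)
obs 4: x=1 → posterior Dirichlet(9/4, 19/5, 9/2)
obs 5: x=2 → posterior Dirichlet(9/4, 19/5, 11/2)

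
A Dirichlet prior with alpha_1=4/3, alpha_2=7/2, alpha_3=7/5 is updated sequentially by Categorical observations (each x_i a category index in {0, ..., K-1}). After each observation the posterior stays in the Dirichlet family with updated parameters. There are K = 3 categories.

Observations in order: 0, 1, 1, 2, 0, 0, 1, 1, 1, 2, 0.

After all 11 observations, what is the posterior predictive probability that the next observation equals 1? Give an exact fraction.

255/517

obs 1: x=0 → posterior Dirichlet(7/3, 7/2, 7/5)
obs 2: x=1 → posterior Dirichlet(7/3, 9/2, 7/5)
obs 3: x=1 → posterior Dirichlet(7/3, 11/2, 7/5)
obs 4: x=2 → posterior Dirichlet(7/3, 11/2, 12/5)
obs 5: x=0 → posterior Dirichlet(10/3, 11/2, 12/5)
obs 6: x=0 → posterior Dirichlet(13/3, 11/2, 12/5)
obs 7: x=1 → posterior Dirichlet(13/3, 13/2, 12/5)
obs 8: x=1 → posterior Dirichlet(13/3, 15/2, 12/5)
obs 9: x=1 → posterior Dirichlet(13/3, 17/2, 12/5)
obs 10: x=2 → posterior Dirichlet(13/3, 17/2, 17/5)
obs 11: x=0 → posterior Dirichlet(16/3, 17/2, 17/5)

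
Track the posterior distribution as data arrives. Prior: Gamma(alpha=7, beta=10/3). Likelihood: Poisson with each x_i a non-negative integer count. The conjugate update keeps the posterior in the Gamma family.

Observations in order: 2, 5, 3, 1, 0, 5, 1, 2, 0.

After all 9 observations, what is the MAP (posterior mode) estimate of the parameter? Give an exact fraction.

obs 1: x=2 → posterior Gamma(9, 13/3)
obs 2: x=5 → posterior Gamma(14, 16/3)
obs 3: x=3 → posterior Gamma(17, 19/3)
obs 4: x=1 → posterior Gamma(18, 22/3)
obs 5: x=0 → posterior Gamma(18, 25/3)
obs 6: x=5 → posterior Gamma(23, 28/3)
obs 7: x=1 → posterior Gamma(24, 31/3)
obs 8: x=2 → posterior Gamma(26, 34/3)
obs 9: x=0 → posterior Gamma(26, 37/3)

75/37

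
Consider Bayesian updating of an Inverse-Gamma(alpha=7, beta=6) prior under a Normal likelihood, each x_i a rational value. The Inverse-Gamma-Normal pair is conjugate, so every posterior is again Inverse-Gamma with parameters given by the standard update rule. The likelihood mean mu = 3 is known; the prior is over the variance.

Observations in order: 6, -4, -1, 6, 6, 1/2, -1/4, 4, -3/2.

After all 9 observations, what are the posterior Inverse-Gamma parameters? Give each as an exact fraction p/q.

obs 1: x=6 → posterior Inverse-Gamma(15/2, 21/2)
obs 2: x=-4 → posterior Inverse-Gamma(8, 35)
obs 3: x=-1 → posterior Inverse-Gamma(17/2, 43)
obs 4: x=6 → posterior Inverse-Gamma(9, 95/2)
obs 5: x=6 → posterior Inverse-Gamma(19/2, 52)
obs 6: x=1/2 → posterior Inverse-Gamma(10, 441/8)
obs 7: x=-1/4 → posterior Inverse-Gamma(21/2, 1933/32)
obs 8: x=4 → posterior Inverse-Gamma(11, 1949/32)
obs 9: x=-3/2 → posterior Inverse-Gamma(23/2, 2273/32)

alpha=23/2, beta=2273/32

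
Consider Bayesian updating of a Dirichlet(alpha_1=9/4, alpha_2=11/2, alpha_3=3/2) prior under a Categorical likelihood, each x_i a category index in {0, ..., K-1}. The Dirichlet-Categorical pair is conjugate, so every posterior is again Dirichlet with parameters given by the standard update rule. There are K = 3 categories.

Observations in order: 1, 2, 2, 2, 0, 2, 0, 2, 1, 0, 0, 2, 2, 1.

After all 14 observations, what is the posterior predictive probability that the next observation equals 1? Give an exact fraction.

34/93

obs 1: x=1 → posterior Dirichlet(9/4, 13/2, 3/2)
obs 2: x=2 → posterior Dirichlet(9/4, 13/2, 5/2)
obs 3: x=2 → posterior Dirichlet(9/4, 13/2, 7/2)
obs 4: x=2 → posterior Dirichlet(9/4, 13/2, 9/2)
obs 5: x=0 → posterior Dirichlet(13/4, 13/2, 9/2)
obs 6: x=2 → posterior Dirichlet(13/4, 13/2, 11/2)
obs 7: x=0 → posterior Dirichlet(17/4, 13/2, 11/2)
obs 8: x=2 → posterior Dirichlet(17/4, 13/2, 13/2)
obs 9: x=1 → posterior Dirichlet(17/4, 15/2, 13/2)
obs 10: x=0 → posterior Dirichlet(21/4, 15/2, 13/2)
obs 11: x=0 → posterior Dirichlet(25/4, 15/2, 13/2)
obs 12: x=2 → posterior Dirichlet(25/4, 15/2, 15/2)
obs 13: x=2 → posterior Dirichlet(25/4, 15/2, 17/2)
obs 14: x=1 → posterior Dirichlet(25/4, 17/2, 17/2)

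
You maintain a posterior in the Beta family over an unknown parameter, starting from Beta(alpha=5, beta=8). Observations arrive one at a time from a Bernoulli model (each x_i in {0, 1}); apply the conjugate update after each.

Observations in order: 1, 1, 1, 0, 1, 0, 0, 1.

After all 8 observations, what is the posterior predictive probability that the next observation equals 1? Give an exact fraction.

10/21

obs 1: x=1 → posterior Beta(6, 8)
obs 2: x=1 → posterior Beta(7, 8)
obs 3: x=1 → posterior Beta(8, 8)
obs 4: x=0 → posterior Beta(8, 9)
obs 5: x=1 → posterior Beta(9, 9)
obs 6: x=0 → posterior Beta(9, 10)
obs 7: x=0 → posterior Beta(9, 11)
obs 8: x=1 → posterior Beta(10, 11)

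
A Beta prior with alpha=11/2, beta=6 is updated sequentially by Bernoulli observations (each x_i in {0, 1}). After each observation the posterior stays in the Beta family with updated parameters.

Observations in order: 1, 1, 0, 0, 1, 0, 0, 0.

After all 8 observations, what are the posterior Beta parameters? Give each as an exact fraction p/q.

alpha=17/2, beta=11

obs 1: x=1 → posterior Beta(13/2, 6)
obs 2: x=1 → posterior Beta(15/2, 6)
obs 3: x=0 → posterior Beta(15/2, 7)
obs 4: x=0 → posterior Beta(15/2, 8)
obs 5: x=1 → posterior Beta(17/2, 8)
obs 6: x=0 → posterior Beta(17/2, 9)
obs 7: x=0 → posterior Beta(17/2, 10)
obs 8: x=0 → posterior Beta(17/2, 11)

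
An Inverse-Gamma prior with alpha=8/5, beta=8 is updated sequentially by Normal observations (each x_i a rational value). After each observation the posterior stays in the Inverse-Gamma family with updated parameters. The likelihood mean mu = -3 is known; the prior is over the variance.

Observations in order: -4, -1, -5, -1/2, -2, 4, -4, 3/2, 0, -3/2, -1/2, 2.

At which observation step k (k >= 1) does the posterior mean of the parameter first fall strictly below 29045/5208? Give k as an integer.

k = 5

obs 1: x=-4 → posterior Inverse-Gamma(21/10, 17/2)
obs 2: x=-1 → posterior Inverse-Gamma(13/5, 21/2)
obs 3: x=-5 → posterior Inverse-Gamma(31/10, 25/2)
obs 4: x=-1/2 → posterior Inverse-Gamma(18/5, 125/8)
obs 5: x=-2 → posterior Inverse-Gamma(41/10, 129/8)
obs 6: x=4 → posterior Inverse-Gamma(23/5, 325/8)
obs 7: x=-4 → posterior Inverse-Gamma(51/10, 329/8)
obs 8: x=3/2 → posterior Inverse-Gamma(28/5, 205/4)
obs 9: x=0 → posterior Inverse-Gamma(61/10, 223/4)
obs 10: x=-3/2 → posterior Inverse-Gamma(33/5, 455/8)
obs 11: x=-1/2 → posterior Inverse-Gamma(71/10, 60)
obs 12: x=2 → posterior Inverse-Gamma(38/5, 145/2)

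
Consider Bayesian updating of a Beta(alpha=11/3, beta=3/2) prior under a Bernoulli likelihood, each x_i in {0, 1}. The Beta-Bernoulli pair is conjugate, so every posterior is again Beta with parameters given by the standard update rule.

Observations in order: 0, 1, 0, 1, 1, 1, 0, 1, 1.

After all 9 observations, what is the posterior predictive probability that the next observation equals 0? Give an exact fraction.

obs 1: x=0 → posterior Beta(11/3, 5/2)
obs 2: x=1 → posterior Beta(14/3, 5/2)
obs 3: x=0 → posterior Beta(14/3, 7/2)
obs 4: x=1 → posterior Beta(17/3, 7/2)
obs 5: x=1 → posterior Beta(20/3, 7/2)
obs 6: x=1 → posterior Beta(23/3, 7/2)
obs 7: x=0 → posterior Beta(23/3, 9/2)
obs 8: x=1 → posterior Beta(26/3, 9/2)
obs 9: x=1 → posterior Beta(29/3, 9/2)

27/85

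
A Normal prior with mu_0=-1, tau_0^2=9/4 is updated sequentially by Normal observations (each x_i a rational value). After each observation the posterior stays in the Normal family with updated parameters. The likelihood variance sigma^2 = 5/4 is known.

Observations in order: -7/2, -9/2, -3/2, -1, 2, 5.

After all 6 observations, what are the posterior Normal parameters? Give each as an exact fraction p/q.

mu_0=-73/118, tau_0^2=45/236

obs 1: x=-7/2 → posterior Normal(-73/28, 45/56)
obs 2: x=-9/2 → posterior Normal(-77/23, 45/92)
obs 3: x=-3/2 → posterior Normal(-181/64, 45/128)
obs 4: x=-1 → posterior Normal(-199/82, 45/164)
obs 5: x=2 → posterior Normal(-163/100, 9/40)
obs 6: x=5 → posterior Normal(-73/118, 45/236)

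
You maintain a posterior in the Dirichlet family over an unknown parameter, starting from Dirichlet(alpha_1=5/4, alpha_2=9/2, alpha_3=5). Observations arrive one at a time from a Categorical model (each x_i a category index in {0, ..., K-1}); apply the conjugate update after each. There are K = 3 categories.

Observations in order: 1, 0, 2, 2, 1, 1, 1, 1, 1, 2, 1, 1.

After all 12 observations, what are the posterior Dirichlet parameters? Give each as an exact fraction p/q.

obs 1: x=1 → posterior Dirichlet(5/4, 11/2, 5)
obs 2: x=0 → posterior Dirichlet(9/4, 11/2, 5)
obs 3: x=2 → posterior Dirichlet(9/4, 11/2, 6)
obs 4: x=2 → posterior Dirichlet(9/4, 11/2, 7)
obs 5: x=1 → posterior Dirichlet(9/4, 13/2, 7)
obs 6: x=1 → posterior Dirichlet(9/4, 15/2, 7)
obs 7: x=1 → posterior Dirichlet(9/4, 17/2, 7)
obs 8: x=1 → posterior Dirichlet(9/4, 19/2, 7)
obs 9: x=1 → posterior Dirichlet(9/4, 21/2, 7)
obs 10: x=2 → posterior Dirichlet(9/4, 21/2, 8)
obs 11: x=1 → posterior Dirichlet(9/4, 23/2, 8)
obs 12: x=1 → posterior Dirichlet(9/4, 25/2, 8)

alpha_1=9/4, alpha_2=25/2, alpha_3=8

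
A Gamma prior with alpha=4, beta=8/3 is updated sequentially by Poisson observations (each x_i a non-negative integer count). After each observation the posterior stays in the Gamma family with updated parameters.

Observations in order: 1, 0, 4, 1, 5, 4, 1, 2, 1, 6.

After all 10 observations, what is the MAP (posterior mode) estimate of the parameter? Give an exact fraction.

obs 1: x=1 → posterior Gamma(5, 11/3)
obs 2: x=0 → posterior Gamma(5, 14/3)
obs 3: x=4 → posterior Gamma(9, 17/3)
obs 4: x=1 → posterior Gamma(10, 20/3)
obs 5: x=5 → posterior Gamma(15, 23/3)
obs 6: x=4 → posterior Gamma(19, 26/3)
obs 7: x=1 → posterior Gamma(20, 29/3)
obs 8: x=2 → posterior Gamma(22, 32/3)
obs 9: x=1 → posterior Gamma(23, 35/3)
obs 10: x=6 → posterior Gamma(29, 38/3)

42/19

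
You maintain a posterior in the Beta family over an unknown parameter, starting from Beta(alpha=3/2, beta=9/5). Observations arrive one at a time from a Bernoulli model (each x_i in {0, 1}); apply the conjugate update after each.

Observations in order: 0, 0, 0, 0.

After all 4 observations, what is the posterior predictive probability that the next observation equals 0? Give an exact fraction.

58/73

obs 1: x=0 → posterior Beta(3/2, 14/5)
obs 2: x=0 → posterior Beta(3/2, 19/5)
obs 3: x=0 → posterior Beta(3/2, 24/5)
obs 4: x=0 → posterior Beta(3/2, 29/5)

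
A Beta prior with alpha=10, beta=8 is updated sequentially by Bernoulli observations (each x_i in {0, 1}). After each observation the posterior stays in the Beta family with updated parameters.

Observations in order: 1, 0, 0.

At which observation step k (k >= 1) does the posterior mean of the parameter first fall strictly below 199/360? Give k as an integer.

obs 1: x=1 → posterior Beta(11, 8)
obs 2: x=0 → posterior Beta(11, 9)
obs 3: x=0 → posterior Beta(11, 10)

k = 2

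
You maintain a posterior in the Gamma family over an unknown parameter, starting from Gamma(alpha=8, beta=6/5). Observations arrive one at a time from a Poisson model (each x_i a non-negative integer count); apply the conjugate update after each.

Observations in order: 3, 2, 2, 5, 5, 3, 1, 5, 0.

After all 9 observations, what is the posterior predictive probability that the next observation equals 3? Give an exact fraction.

363777790455506904563091556630365869189209813531969106008906875/1721071717579622493784912542702149211654675620762146571615731712

obs 1: x=3 → posterior Gamma(11, 11/5)
obs 2: x=2 → posterior Gamma(13, 16/5)
obs 3: x=2 → posterior Gamma(15, 21/5)
obs 4: x=5 → posterior Gamma(20, 26/5)
obs 5: x=5 → posterior Gamma(25, 31/5)
obs 6: x=3 → posterior Gamma(28, 36/5)
obs 7: x=1 → posterior Gamma(29, 41/5)
obs 8: x=5 → posterior Gamma(34, 46/5)
obs 9: x=0 → posterior Gamma(34, 51/5)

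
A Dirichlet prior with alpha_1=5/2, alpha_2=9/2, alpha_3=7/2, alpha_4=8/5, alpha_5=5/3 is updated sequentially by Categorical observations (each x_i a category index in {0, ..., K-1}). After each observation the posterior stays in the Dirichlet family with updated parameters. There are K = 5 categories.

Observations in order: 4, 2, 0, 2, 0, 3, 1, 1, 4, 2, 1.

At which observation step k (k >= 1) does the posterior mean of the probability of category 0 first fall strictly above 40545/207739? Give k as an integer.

obs 1: x=4 → posterior Dirichlet(5/2, 9/2, 7/2, 8/5, 8/3)
obs 2: x=2 → posterior Dirichlet(5/2, 9/2, 9/2, 8/5, 8/3)
obs 3: x=0 → posterior Dirichlet(7/2, 9/2, 9/2, 8/5, 8/3)
obs 4: x=2 → posterior Dirichlet(7/2, 9/2, 11/2, 8/5, 8/3)
obs 5: x=0 → posterior Dirichlet(9/2, 9/2, 11/2, 8/5, 8/3)
obs 6: x=3 → posterior Dirichlet(9/2, 9/2, 11/2, 13/5, 8/3)
obs 7: x=1 → posterior Dirichlet(9/2, 11/2, 11/2, 13/5, 8/3)
obs 8: x=1 → posterior Dirichlet(9/2, 13/2, 11/2, 13/5, 8/3)
obs 9: x=4 → posterior Dirichlet(9/2, 13/2, 11/2, 13/5, 11/3)
obs 10: x=2 → posterior Dirichlet(9/2, 13/2, 13/2, 13/5, 11/3)
obs 11: x=1 → posterior Dirichlet(9/2, 15/2, 13/2, 13/5, 11/3)

k = 3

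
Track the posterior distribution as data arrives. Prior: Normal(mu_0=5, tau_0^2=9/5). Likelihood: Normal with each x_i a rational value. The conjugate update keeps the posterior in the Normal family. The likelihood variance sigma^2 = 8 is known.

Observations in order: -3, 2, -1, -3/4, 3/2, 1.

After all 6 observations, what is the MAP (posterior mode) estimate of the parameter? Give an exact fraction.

obs 1: x=-3 → posterior Normal(173/49, 72/49)
obs 2: x=2 → posterior Normal(191/58, 36/29)
obs 3: x=-1 → posterior Normal(182/67, 72/67)
obs 4: x=-3/4 → posterior Normal(701/304, 18/19)
obs 5: x=3/2 → posterior Normal(151/68, 72/85)
obs 6: x=1 → posterior Normal(791/376, 36/47)

791/376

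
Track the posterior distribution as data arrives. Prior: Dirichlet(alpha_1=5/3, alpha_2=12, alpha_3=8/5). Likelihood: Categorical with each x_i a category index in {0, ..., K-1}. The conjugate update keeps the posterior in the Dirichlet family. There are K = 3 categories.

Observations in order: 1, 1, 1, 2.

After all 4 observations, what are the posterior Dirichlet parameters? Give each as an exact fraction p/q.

alpha_1=5/3, alpha_2=15, alpha_3=13/5

obs 1: x=1 → posterior Dirichlet(5/3, 13, 8/5)
obs 2: x=1 → posterior Dirichlet(5/3, 14, 8/5)
obs 3: x=1 → posterior Dirichlet(5/3, 15, 8/5)
obs 4: x=2 → posterior Dirichlet(5/3, 15, 13/5)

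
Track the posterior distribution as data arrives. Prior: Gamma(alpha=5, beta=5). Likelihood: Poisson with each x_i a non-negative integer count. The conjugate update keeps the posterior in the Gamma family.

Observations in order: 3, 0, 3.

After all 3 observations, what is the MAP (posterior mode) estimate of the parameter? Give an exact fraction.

obs 1: x=3 → posterior Gamma(8, 6)
obs 2: x=0 → posterior Gamma(8, 7)
obs 3: x=3 → posterior Gamma(11, 8)

5/4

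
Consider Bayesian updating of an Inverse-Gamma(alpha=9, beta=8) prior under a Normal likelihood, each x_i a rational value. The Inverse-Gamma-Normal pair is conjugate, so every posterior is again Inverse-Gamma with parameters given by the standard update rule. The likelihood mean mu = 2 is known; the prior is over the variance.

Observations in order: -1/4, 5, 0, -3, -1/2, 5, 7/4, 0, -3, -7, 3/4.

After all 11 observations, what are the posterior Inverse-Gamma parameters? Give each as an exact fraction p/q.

alpha=29/2, beta=2975/32

obs 1: x=-1/4 → posterior Inverse-Gamma(19/2, 337/32)
obs 2: x=5 → posterior Inverse-Gamma(10, 481/32)
obs 3: x=0 → posterior Inverse-Gamma(21/2, 545/32)
obs 4: x=-3 → posterior Inverse-Gamma(11, 945/32)
obs 5: x=-1/2 → posterior Inverse-Gamma(23/2, 1045/32)
obs 6: x=5 → posterior Inverse-Gamma(12, 1189/32)
obs 7: x=7/4 → posterior Inverse-Gamma(25/2, 595/16)
obs 8: x=0 → posterior Inverse-Gamma(13, 627/16)
obs 9: x=-3 → posterior Inverse-Gamma(27/2, 827/16)
obs 10: x=-7 → posterior Inverse-Gamma(14, 1475/16)
obs 11: x=3/4 → posterior Inverse-Gamma(29/2, 2975/32)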